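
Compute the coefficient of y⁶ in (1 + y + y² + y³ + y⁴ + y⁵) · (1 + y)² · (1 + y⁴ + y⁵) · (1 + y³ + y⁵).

17

(1 + y + y² + y³ + y⁴ + y⁵) has coefficients 1,1,1,1,1,1 for degrees 0…5.
(1 + y)² has coefficients 1,2,1,0,0,0,0 for degrees 0…6.
Multiplying by (1 + y⁴ + y⁵) gives running coefficients 1,2,1,0,1,3,3 for degrees 0…6.
Finally multiplying by (1 + y³ + y⁵), the product of all factors after the first has coefficients 1,2,1,1,3,5,5 for degrees 0…6.
[y⁶] = 1·5 + 1·5 + 1·3 + 1·1 + 1·1 + 1·2 = 17.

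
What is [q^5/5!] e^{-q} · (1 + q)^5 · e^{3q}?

5752

The EGF product rule gives c_5 = Σ_{k_1+k_2+k_3=5} C(5; k_1,k_2,k_3) · ∏ g_i(k_i), where e^{-q} gives (-1)^k; (1+q)^5 gives the falling factorial (5)_k; e^{3q} gives (3)^k.
g_1(k) for k = 0…5: 1, -1, 1, -1, 1, -1.
g_2(k) for k = 0…5: 1, 5, 20, 60, 120, 120.
g_3(k) for k = 0…5: 1, 3, 9, 27, 81, 243.
First combine the last two factors: h(k) = Σ_j C(k,j)·g_2(j)·g_3(k−j) for k = 0…5: 1, 8, 59, 402, 2541, 14988.
c_5 = Σ_k C(5,k)·g_1(k)·h(5−k) = 1·1·14988 + 5·(-1)·2541 + 10·1·402 + 10·(-1)·59 + 5·1·8 + 1·(-1)·1 = 14988 − 12705 + 4020 − 590 + 40 − 1 = 5752.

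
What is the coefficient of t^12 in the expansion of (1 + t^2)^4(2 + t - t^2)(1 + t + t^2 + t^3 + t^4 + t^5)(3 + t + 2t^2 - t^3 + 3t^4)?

(1 + t^2)^4 has coefficients 1,0,4,0,6,0,4,0,1 for degrees 0…8.
(2 + t - t^2) has coefficients 2,1,-1,0,0,0,0,0,0,0,0,0,0 for degrees 0…12.
Multiplying by (1 + t + t^2 + t^3 + t^4 + t^5) gives running coefficients 2,3,2,2,2,2,0,-1,0,0,0,0,0 for degrees 0…12.
Finally multiplying by (3 + t + 2t^2 - t^3 + 3t^4), the product of all factors after the first has coefficients 6,11,13,12,15,19,10,5,3,4,1,-3,0 for degrees 0…12.
[t^12] = 1·0 + 4·1 + 6·3 + 4·10 + 1·15 = 77.

77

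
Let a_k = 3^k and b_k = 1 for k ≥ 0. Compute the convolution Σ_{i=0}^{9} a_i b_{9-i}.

Write out a_i and b_{9-i} for i = 0,…,9 and sum the products.
Σ = 1·1 + 3·1 + 9·1 + 27·1 + 81·1 + 243·1 + 729·1 + 2187·1 + 6561·1 + 19683·1 = 29524.

29524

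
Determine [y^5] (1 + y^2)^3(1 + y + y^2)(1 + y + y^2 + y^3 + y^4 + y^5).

(1 + y^2)^3 has coefficients 1,0,3,0,3,0 for degrees 0…5.
(1 + y + y^2) has coefficients 1,1,1,0,0,0 for degrees 0…5.
Finally multiplying by (1 + y + y^2 + y^3 + y^4 + y^5), the product of all factors after the first has coefficients 1,2,3,3,3,3 for degrees 0…5.
[y^5] = 1·3 + 3·3 + 3·2 = 18.

18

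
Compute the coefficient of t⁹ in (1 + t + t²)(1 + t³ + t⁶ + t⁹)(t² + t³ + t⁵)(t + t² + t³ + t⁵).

(1 + t + t²) has coefficients 1,1,1 for degrees 0…2.
(1 + t³ + t⁶ + t⁹) has coefficients 1,0,0,1,0,0,1,0,0,1 for degrees 0…9.
Multiplying by (t² + t³ + t⁵) gives running coefficients 0,0,1,1,0,2,1,0,2,1 for degrees 0…9.
Finally multiplying by (t + t² + t³ + t⁵), the product of all factors after the first has coefficients 0,0,0,1,2,2,3,4,4,3 for degrees 0…9.
[t⁹] = 1·3 + 1·4 + 1·4 = 11.

11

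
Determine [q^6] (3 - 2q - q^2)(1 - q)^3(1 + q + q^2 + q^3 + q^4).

8

(3 - 2q - q^2) has coefficients 3,-2,-1 for degrees 0…2.
(1 - q)^3 has coefficients 1,-3,3,-1,0,0,0 for degrees 0…6.
Finally multiplying by (1 + q + q^2 + q^3 + q^4), the product of all factors after the first has coefficients 1,-2,1,0,0,-1,2 for degrees 0…6.
[q^6] = 3·2 − 2·(-1) − 1·0 = 8.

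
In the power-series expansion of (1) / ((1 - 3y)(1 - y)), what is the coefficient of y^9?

29524

The denominator gives the recurrence a_n = 4a_(n−1) − 3a_(n−2) for n ≥ 3; the numerator fixes a_0 = 1, a_1 = 4, a_2 = 13.
Iterating: 1, 4, 13, 40, 121, 364, 1093, 3280, 9841, 29524, so a_9 = 29524.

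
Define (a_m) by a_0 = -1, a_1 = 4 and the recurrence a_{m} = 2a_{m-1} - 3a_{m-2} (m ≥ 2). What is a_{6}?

-73

The ordinary generating function has denominator 1 - 2q + 3q^2.
Iterating the recurrence: a_0,…,a_{6} = -1, 4, 11, 10, -13, -56, -73.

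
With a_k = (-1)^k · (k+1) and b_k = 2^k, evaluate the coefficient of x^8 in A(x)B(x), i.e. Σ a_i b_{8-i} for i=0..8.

117

The convolution is the t^8 coefficient of A(t)B(t).
Σ = 1·256 − 2·128 + 3·64 − 4·32 + 5·16 − 6·8 + 7·4 − 8·2 + 9·1 = 117.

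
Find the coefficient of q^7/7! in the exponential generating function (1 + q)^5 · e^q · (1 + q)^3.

394353

The EGF product rule gives c_7 = Σ_{k_1+k_2+k_3=7} C(7; k_1,k_2,k_3) · ∏ g_i(k_i), where (1+q)^5 gives the falling factorial (5)_k; e^q gives (1)^k; (1+q)^3 gives the falling factorial (3)_k.
g_1(k) for k = 0…7: 1, 5, 20, 60, 120, 120, 0, 0.
g_2(k) for k = 0…7: 1, 1, 1, 1, 1, 1, 1, 1.
g_3(k) for k = 0…7: 1, 3, 6, 6, 0, 0, 0, 0.
First combine the last two factors: h(k) = Σ_j C(k,j)·g_2(j)·g_3(k−j) for k = 0…7: 1, 4, 13, 34, 73, 136, 229, 358.
c_7 = Σ_k C(7,k)·g_1(k)·h(7−k) = 1·1·358 + 7·5·229 + 21·20·136 + 35·60·73 + 35·120·34 + 21·120·13 = 358 + 8015 + 57120 + 153300 + 142800 + 32760 = 394353.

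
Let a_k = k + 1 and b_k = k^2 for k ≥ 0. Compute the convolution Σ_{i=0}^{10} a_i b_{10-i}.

1210

This is [x^10] in the product of the two ordinary generating functions.
Σ = 1·100 + 2·81 + 3·64 + 4·49 + 5·36 + 6·25 + 7·16 + 8·9 + 9·4 + 10·1 + 11·0 = 1210.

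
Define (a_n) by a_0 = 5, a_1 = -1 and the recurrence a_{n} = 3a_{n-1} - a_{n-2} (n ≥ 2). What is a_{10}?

The ordinary generating function has denominator 1 - 3x + x^2.
Iterating the recurrence: a_0,…,a_{10} = 5, -1, -8, -23, -61, -160, -419, -1097, -2872, -7519, -19685.

-19685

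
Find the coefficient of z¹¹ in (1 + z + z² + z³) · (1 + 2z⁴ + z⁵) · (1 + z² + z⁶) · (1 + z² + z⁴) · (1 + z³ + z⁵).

39

(1 + z + z² + z³) has coefficients 1,1,1,1 for degrees 0…3.
(1 + 2z⁴ + z⁵) has coefficients 1,0,0,0,2,1,0,0,0,0,0,0 for degrees 0…11.
Multiplying by (1 + z² + z⁶) gives running coefficients 1,0,1,0,2,1,3,1,0,0,2,1 for degrees 0…11.
Multiplying by (1 + z² + z⁴) gives running coefficients 1,0,2,0,4,1,6,2,5,2,5,2 for degrees 0…11.
Finally multiplying by (1 + z³ + z⁵), the product of all factors after the first has coefficients 1,0,2,1,4,4,6,8,6,12,8,13 for degrees 0…11.
[z¹¹] = 1·13 + 1·8 + 1·12 + 1·6 = 39.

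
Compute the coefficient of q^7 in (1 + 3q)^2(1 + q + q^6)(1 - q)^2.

(1 + 3q)^2 has coefficients 1,6,9 for degrees 0…2.
(1 + q + q^6) has coefficients 1,1,0,0,0,0,1,0 for degrees 0…7.
Finally multiplying by (1 - q)^2, the product of all factors after the first has coefficients 1,-1,-1,1,0,0,1,-2 for degrees 0…7.
[q^7] = 1·(-2) + 6·1 + 9·0 = 4.

4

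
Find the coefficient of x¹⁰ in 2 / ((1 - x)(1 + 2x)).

1366

Partial fractions give a closed form: a_n = (2/3)·1^n + (4/3)·(-2)^n.
At n = 10: a_10 = 1366.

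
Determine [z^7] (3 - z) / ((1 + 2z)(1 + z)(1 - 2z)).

-340

Partial fractions give a closed form: a_n = (7/2)·(-2)^n + (-4/3)·(-1)^n + (5/6)·2^n.
At n = 7: a_7 = -340.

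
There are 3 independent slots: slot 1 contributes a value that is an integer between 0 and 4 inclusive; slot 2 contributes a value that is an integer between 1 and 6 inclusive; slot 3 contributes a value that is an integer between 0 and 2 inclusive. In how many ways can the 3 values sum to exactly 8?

The generating function for the choices is (1 + z + z² + z³ + z⁴)·(z + z² + z³ + z⁴ + z⁵ + z⁶)·(1 + z + z²); the count is [z⁸].
(1 + z + z² + z³ + z⁴) has coefficients 1,1,1,1,1 for degrees 0…4.
(z + z² + z³ + z⁴ + z⁵ + z⁶) has coefficients 0,1,1,1,1,1,1,0,0 for degrees 0…8.
Finally multiplying by (1 + z + z²), the product of all factors after the first has coefficients 0,1,2,3,3,3,3,2,1 for degrees 0…8.
[z⁸] = 1·1 + 1·2 + 1·3 + 1·3 + 1·3 = 12.

12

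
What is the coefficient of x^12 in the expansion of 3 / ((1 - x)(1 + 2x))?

Partial fractions give a closed form: a_n = (1)·1^n + (2)·(-2)^n.
At n = 12: a_12 = 8193.

8193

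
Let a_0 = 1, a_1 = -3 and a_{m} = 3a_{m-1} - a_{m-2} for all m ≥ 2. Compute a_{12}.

-156815

The ordinary generating function has denominator 1 - 3y + y^2.
Iterating the recurrence: a_0,…,a_{12} = 1, -3, -10, -27, -71, -186, -487, -1275, -3338, -8739, -22879, -59898, -156815.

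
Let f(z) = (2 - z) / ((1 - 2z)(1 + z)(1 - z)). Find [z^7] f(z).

255

The denominator gives the recurrence a_n = 2a_(n−1) + a_(n−2) − 2a_(n−3) for n ≥ 3; the numerator fixes a_0 = 2, a_1 = 3, a_2 = 8.
Iterating: 2, 3, 8, 15, 32, 63, 128, 255, so a_7 = 255.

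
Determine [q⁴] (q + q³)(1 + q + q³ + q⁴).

(q + q³) has coefficients 0,1,0,1 for degrees 0…3.
(1 + q + q³ + q⁴) has coefficients 1,1,0,1,1 for degrees 0…4.
[q⁴] = 1·1 + 1·1 = 2.

2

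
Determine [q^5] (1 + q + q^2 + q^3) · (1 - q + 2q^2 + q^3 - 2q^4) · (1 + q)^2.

4

(1 + q + q^2 + q^3) has coefficients 1,1,1,1 for degrees 0…3.
(1 - q + 2q^2 + q^3 - 2q^4) has coefficients 1,-1,2,1,-2,0 for degrees 0…5.
Finally multiplying by (1 + q)^2, the product of all factors after the first has coefficients 1,1,1,4,2,-3 for degrees 0…5.
[q^5] = 1·(-3) + 1·2 + 1·4 + 1·1 = 4.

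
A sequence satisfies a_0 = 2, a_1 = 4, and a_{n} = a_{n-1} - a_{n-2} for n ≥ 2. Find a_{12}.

2

The ordinary generating function has denominator 1 - q + q^2.
Iterating the recurrence: a_0,…,a_{12} = 2, 4, 2, -2, -4, -2, 2, 4, 2, -2, -4, -2, 2.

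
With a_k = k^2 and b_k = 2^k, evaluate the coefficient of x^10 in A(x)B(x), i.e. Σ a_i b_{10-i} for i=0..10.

5998

The convolution is the x^10 coefficient of A(x)B(x).
Σ = 0·1024 + 1·512 + 4·256 + 9·128 + 16·64 + 25·32 + 36·16 + 49·8 + 64·4 + 81·2 + 100·1 = 5998.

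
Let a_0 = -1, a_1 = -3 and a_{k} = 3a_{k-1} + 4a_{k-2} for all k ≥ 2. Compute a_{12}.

The ordinary generating function has denominator 1 - 3x - 4x^2.
Iterating the recurrence: a_0,…,a_{12} = -1, -3, -13, -51, -205, -819, -3277, -13107, -52429, -209715, -838861, -3355443, -13421773.

-13421773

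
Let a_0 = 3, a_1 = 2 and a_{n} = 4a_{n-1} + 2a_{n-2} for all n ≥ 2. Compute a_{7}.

The ordinary generating function has denominator 1 - 4t - 2t^2.
Iterating the recurrence: a_0,…,a_{7} = 3, 2, 14, 60, 268, 1192, 5304, 23600.

23600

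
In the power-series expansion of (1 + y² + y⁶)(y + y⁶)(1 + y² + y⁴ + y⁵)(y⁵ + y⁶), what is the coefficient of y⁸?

(1 + y² + y⁶) has coefficients 1,0,1,0,0,0,1 for degrees 0…6.
(y + y⁶) has coefficients 0,1,0,0,0,0,1,0,0 for degrees 0…8.
Multiplying by (1 + y² + y⁴ + y⁵) gives running coefficients 0,1,0,1,0,1,2,0,1 for degrees 0…8.
Finally multiplying by (y⁵ + y⁶), the product of all factors after the first has coefficients 0,0,0,0,0,0,1,1,1 for degrees 0…8.
[y⁸] = 1·1 + 1·1 + 1·0 = 2.

2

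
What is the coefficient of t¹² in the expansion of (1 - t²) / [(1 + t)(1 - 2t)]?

2048

The denominator gives the recurrence a_n = a_(n−1) + 2a_(n−2) for n ≥ 3; the numerator fixes a_0 = 1, a_1 = 1, a_2 = 2.
Iterating: 1, 1, 2, 4, 8, 16, 32, 64, 128, 256, 512, 1024, 2048, so a_12 = 2048.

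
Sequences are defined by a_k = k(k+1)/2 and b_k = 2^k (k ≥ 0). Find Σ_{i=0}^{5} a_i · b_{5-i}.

The convolution is the t^5 coefficient of A(t)B(t).
Σ = 0·32 + 1·16 + 3·8 + 6·4 + 10·2 + 15·1 = 99.

99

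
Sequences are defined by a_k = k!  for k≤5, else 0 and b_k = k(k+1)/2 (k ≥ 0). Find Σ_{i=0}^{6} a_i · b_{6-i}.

284

Write out a_i and b_{6-i} for i = 0,…,6 and sum the products.
Σ = 1·21 + 1·15 + 2·10 + 6·6 + 24·3 + 120·1 + 0·0 = 284.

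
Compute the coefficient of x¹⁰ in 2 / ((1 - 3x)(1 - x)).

177146

Partial fractions give a closed form: a_n = (3)·3^n + (-1)·1^n.
At n = 10: a_10 = 177146.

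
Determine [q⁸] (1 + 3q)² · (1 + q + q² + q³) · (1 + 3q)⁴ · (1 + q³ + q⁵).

6229

(1 + 3q)² has coefficients 1,6,9 for degrees 0…2.
(1 + q + q² + q³) has coefficients 1,1,1,1,0,0,0,0,0 for degrees 0…8.
Multiplying by (1 + 3q)⁴ gives running coefficients 1,13,67,175,255,243,189,81,0 for degrees 0…8.
Finally multiplying by (1 + q³ + q⁵), the product of all factors after the first has coefficients 1,13,67,176,268,311,377,403,418 for degrees 0…8.
[q⁸] = 1·418 + 6·403 + 9·377 = 6229.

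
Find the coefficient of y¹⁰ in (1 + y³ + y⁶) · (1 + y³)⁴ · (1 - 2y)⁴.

64

(1 + y³ + y⁶) has coefficients 1,0,0,1,0,0,1 for degrees 0…6.
(1 + y³)⁴ has coefficients 1,0,0,4,0,0,6,0,0,4,0 for degrees 0…10.
Finally multiplying by (1 - 2y)⁴, the product of all factors after the first has coefficients 1,-8,24,-28,-16,96,-122,16,144,-188,64 for degrees 0…10.
[y¹⁰] = 1·64 + 1·16 + 1·(-16) = 64.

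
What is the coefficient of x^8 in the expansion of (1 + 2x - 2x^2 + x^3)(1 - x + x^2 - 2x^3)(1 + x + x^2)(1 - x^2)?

(1 + 2x - 2x^2 + x^3) has coefficients 1,2,-2,1 for degrees 0…3.
(1 - x + x^2 - 2x^3) has coefficients 1,-1,1,-2,0,0,0,0,0 for degrees 0…8.
Multiplying by (1 + x + x^2) gives running coefficients 1,0,1,-2,-1,-2,0,0,0 for degrees 0…8.
Finally multiplying by (1 - x^2), the product of all factors after the first has coefficients 1,0,0,-2,-2,0,1,2,0 for degrees 0…8.
[x^8] = 1·0 + 2·2 − 2·1 + 1·0 = 2.

2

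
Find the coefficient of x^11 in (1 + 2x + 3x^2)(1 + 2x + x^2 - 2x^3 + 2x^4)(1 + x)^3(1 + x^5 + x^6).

(1 + 2x + 3x^2) has coefficients 1,2,3 for degrees 0…2.
(1 + 2x + x^2 - 2x^3 + 2x^4) has coefficients 1,2,1,-2,2,0,0,0,0,0,0,0 for degrees 0…11.
Multiplying by (1 + x)^3 gives running coefficients 1,5,10,8,1,1,4,2,0,0,0,0 for degrees 0…11.
Finally multiplying by (1 + x^5 + x^6), the product of all factors after the first has coefficients 1,5,10,8,1,2,10,17,18,9,2,5 for degrees 0…11.
[x^11] = 1·5 + 2·2 + 3·9 = 36.

36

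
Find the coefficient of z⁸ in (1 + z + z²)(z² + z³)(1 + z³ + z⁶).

(1 + z + z²) has coefficients 1,1,1 for degrees 0…2.
(z² + z³) has coefficients 0,0,1,1,0,0,0,0,0 for degrees 0…8.
Finally multiplying by (1 + z³ + z⁶), the product of all factors after the first has coefficients 0,0,1,1,0,1,1,0,1 for degrees 0…8.
[z⁸] = 1·1 + 1·0 + 1·1 = 2.

2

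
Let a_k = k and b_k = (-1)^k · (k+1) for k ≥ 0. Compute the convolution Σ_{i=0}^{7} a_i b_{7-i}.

The convolution is the t^7 coefficient of A(t)B(t).
Σ = 0·(-8) + 1·7 + 2·(-6) + 3·5 + 4·(-4) + 5·3 + 6·(-2) + 7·1 = 4.

4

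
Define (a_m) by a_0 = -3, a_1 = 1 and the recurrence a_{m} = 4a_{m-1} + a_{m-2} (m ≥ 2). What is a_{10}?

The ordinary generating function has denominator 1 - 4q - q^2.
Iterating the recurrence: a_0,…,a_{10} = -3, 1, 1, 5, 21, 89, 377, 1597, 6765, 28657, 121393.

121393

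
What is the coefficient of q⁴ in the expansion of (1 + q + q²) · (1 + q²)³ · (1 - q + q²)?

7

(1 + q + q²) has coefficients 1,1,1 for degrees 0…2.
(1 + q²)³ has coefficients 1,0,3,0,3 for degrees 0…4.
Finally multiplying by (1 - q + q²), the product of all factors after the first has coefficients 1,-1,4,-3,6 for degrees 0…4.
[q⁴] = 1·6 + 1·(-3) + 1·4 = 7.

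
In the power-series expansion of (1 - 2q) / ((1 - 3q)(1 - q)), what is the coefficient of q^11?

The denominator gives the recurrence a_n = 4a_(n−1) − 3a_(n−2) for n ≥ 2; the numerator fixes a_0 = 1, a_1 = 2.
Iterating: 1, 2, 5, 14, 41, 122, 365, 1094, 3281, 9842, 29525, 88574, so a_11 = 88574.

88574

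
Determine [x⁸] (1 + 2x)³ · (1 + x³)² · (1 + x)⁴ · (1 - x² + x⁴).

(1 + 2x)³ has coefficients 1,6,12,8 for degrees 0…3.
(1 + x³)² has coefficients 1,0,0,2,0,0,1,0,0 for degrees 0…8.
Multiplying by (1 + x)⁴ gives running coefficients 1,4,6,6,9,12,9,6,6 for degrees 0…8.
Finally multiplying by (1 - x² + x⁴), the product of all factors after the first has coefficients 1,4,5,2,4,10,6,0,6 for degrees 0…8.
[x⁸] = 1·6 + 6·0 + 12·6 + 8·10 = 158.

158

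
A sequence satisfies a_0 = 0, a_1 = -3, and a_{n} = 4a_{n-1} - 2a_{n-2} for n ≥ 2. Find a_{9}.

The ordinary generating function has denominator 1 - 4q + 2q^2.
Iterating the recurrence: a_0,…,a_{9} = 0, -3, -12, -42, -144, -492, -1680, -5736, -19584, -66864.

-66864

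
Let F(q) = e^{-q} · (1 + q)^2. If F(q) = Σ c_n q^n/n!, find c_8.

41

The EGF product rule gives c_8 = Σ_{k_1+k_2=8} C(8; k_1,k_2) · ∏ g_i(k_i), where e^{-q} gives (-1)^k; (1+q)^2 gives the falling factorial (2)_k.
g_1(k) for k = 0…8: 1, -1, 1, -1, 1, -1, 1, -1, 1.
g_2(k) for k = 0…8: 1, 2, 2, 0, 0, 0, 0, 0, 0.
c_8 = Σ_k C(8,k)·g_1(k)·g_2(8−k) = 28·1·2 + 8·(-1)·2 + 1·1·1 = 56 − 16 + 1 = 41.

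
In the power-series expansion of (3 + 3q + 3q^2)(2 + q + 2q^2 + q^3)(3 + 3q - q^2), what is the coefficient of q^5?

24

(3 + 3q + 3q^2) has coefficients 3,3,3 for degrees 0…2.
(2 + q + 2q^2 + q^3) has coefficients 2,1,2,1,0,0 for degrees 0…5.
Finally multiplying by (3 + 3q - q^2), the product of all factors after the first has coefficients 6,9,7,8,1,-1 for degrees 0…5.
[q^5] = 3·(-1) + 3·1 + 3·8 = 24.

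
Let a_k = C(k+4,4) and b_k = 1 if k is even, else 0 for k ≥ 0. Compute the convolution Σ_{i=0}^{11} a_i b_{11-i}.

2576

The convolution is the t^11 coefficient of A(t)B(t).
Σ = 1·0 + 5·1 + 15·0 + 35·1 + 70·0 + 126·1 + 210·0 + 330·1 + 495·0 + 715·1 + 1001·0 + 1365·1 = 2576.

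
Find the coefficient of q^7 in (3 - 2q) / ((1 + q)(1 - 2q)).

169

The denominator gives the recurrence a_n = a_(n−1) + 2a_(n−2) for n ≥ 3; the numerator fixes a_0 = 3, a_1 = 1, a_2 = 7.
Iterating: 3, 1, 7, 9, 23, 41, 87, 169, so a_7 = 169.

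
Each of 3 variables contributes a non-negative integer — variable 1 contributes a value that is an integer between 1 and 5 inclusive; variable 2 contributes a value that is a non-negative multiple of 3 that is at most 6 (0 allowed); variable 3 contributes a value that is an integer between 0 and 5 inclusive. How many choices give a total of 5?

7

The generating function for the choices is (q + q² + q³ + q⁴ + q⁵)·(1 + q³ + q⁶)·(1 + q + q² + q³ + q⁴ + q⁵); the count is [q⁵].
(q + q² + q³ + q⁴ + q⁵) has coefficients 0,1,1,1,1,1 for degrees 0…5.
(1 + q³ + q⁶) has coefficients 1,0,0,1,0,0 for degrees 0…5.
Finally multiplying by (1 + q + q² + q³ + q⁴ + q⁵), the product of all factors after the first has coefficients 1,1,1,2,2,2 for degrees 0…5.
[q⁵] = 1·2 + 1·2 + 1·1 + 1·1 + 1·1 = 7.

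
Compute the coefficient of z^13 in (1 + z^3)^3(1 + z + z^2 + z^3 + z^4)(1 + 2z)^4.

(1 + z^3)^3 has coefficients 1,0,0,3,0,0,3,0,0,1 for degrees 0…9.
(1 + z + z^2 + z^3 + z^4) has coefficients 1,1,1,1,1,0,0,0,0,0,0,0,0,0 for degrees 0…13.
Finally multiplying by (1 + 2z)^4, the product of all factors after the first has coefficients 1,9,33,65,81,80,72,48,16,0,0,0,0,0 for degrees 0…13.
[z^13] = 1·0 + 3·0 + 3·48 + 1·81 = 225.

225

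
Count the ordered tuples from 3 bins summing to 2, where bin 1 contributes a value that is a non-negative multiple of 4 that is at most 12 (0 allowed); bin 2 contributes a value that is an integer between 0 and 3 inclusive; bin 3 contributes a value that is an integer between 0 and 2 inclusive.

3

The generating function for the choices is (1 + y^4 + y^8 + y^12)·(1 + y + y^2 + y^3)·(1 + y + y^2); the count is [y^2].
(1 + y^4 + y^8 + y^12) has coefficients 1,0,0 for degrees 0…2.
(1 + y + y^2 + y^3) has coefficients 1,1,1 for degrees 0…2.
Finally multiplying by (1 + y + y^2), the product of all factors after the first has coefficients 1,2,3 for degrees 0…2.
[y^2] = 1·3 = 3.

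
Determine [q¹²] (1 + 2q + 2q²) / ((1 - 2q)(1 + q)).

6827

The denominator gives the recurrence a_n = a_(n−1) + 2a_(n−2) for n ≥ 3; the numerator fixes a_0 = 1, a_1 = 3, a_2 = 7.
Iterating: 1, 3, 7, 13, 27, 53, 107, 213, 427, 853, 1707, 3413, 6827, so a_12 = 6827.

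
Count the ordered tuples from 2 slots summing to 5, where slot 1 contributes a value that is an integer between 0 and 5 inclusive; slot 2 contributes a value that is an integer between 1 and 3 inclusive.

The generating function for the choices is (1 + z + z^2 + z^3 + z^4 + z^5)·(z + z^2 + z^3); the count is [z^5].
(1 + z + z^2 + z^3 + z^4 + z^5) has coefficients 1,1,1,1,1,1 for degrees 0…5.
(z + z^2 + z^3) has coefficients 0,1,1,1,0,0 for degrees 0…5.
[z^5] = 1·0 + 1·0 + 1·1 + 1·1 + 1·1 + 1·0 = 3.

3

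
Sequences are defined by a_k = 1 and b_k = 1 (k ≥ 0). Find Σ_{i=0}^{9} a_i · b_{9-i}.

This is [x^9] in the product of the two ordinary generating functions.
Σ = 1·1 + 1·1 + 1·1 + 1·1 + 1·1 + 1·1 + 1·1 + 1·1 + 1·1 + 1·1 = 10.

10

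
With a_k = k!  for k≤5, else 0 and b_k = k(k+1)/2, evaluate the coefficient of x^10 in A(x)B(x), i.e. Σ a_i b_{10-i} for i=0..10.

2644

This is [x^10] in the product of the two ordinary generating functions.
Σ = 1·55 + 1·45 + 2·36 + 6·28 + 24·21 + 120·15 + 0·10 + 0·6 + 0·3 + 0·1 + 0·0 = 2644.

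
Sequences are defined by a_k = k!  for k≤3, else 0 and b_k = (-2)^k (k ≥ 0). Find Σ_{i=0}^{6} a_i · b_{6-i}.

16

Write out a_i and b_{6-i} for i = 0,…,6 and sum the products.
Σ = 1·64 + 1·(-32) + 2·16 + 6·(-8) + 0·4 + 0·(-2) + 0·1 = 16.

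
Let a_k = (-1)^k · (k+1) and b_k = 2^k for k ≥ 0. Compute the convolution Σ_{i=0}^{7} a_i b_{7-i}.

54

This is [x^7] in the product of the two ordinary generating functions.
Σ = 1·128 − 2·64 + 3·32 − 4·16 + 5·8 − 6·4 + 7·2 − 8·1 = 54.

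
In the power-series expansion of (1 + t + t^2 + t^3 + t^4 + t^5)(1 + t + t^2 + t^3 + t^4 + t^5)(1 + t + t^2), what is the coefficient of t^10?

(1 + t + t^2 + t^3 + t^4 + t^5) has coefficients 1,1,1,1,1,1 for degrees 0…5.
(1 + t + t^2 + t^3 + t^4 + t^5) has coefficients 1,1,1,1,1,1,0,0,0,0,0 for degrees 0…10.
Finally multiplying by (1 + t + t^2), the product of all factors after the first has coefficients 1,2,3,3,3,3,2,1,0,0,0 for degrees 0…10.
[t^10] = 1·0 + 1·0 + 1·0 + 1·1 + 1·2 + 1·3 = 6.

6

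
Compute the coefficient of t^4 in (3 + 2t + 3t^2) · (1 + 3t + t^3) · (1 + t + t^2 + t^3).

34

(3 + 2t + 3t^2) has coefficients 3,2,3 for degrees 0…2.
(1 + 3t + t^3) has coefficients 1,3,0,1,0 for degrees 0…4.
Finally multiplying by (1 + t + t^2 + t^3), the product of all factors after the first has coefficients 1,4,4,5,4 for degrees 0…4.
[t^4] = 3·4 + 2·5 + 3·4 = 34.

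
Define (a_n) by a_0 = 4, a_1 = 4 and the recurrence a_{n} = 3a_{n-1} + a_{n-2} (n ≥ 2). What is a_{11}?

The ordinary generating function has denominator 1 - 3x - x^2.
Iterating the recurrence: a_0,…,a_{11} = 4, 4, 16, 52, 172, 568, 1876, 6196, 20464, 67588, 223228, 737272.

737272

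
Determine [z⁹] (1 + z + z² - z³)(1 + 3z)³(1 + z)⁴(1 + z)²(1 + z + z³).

2975

(1 + z + z² - z³) has coefficients 1,1,1,-1 for degrees 0…3.
(1 + 3z)³ has coefficients 1,9,27,27,0,0,0,0,0,0 for degrees 0…9.
Multiplying by (1 + z)⁴ gives running coefficients 1,13,69,193,307,279,135,27,0,0 for degrees 0…9.
Multiplying by (1 + z)² gives running coefficients 1,15,96,344,762,1086,1000,576,189,27 for degrees 0…9.
Finally multiplying by (1 + z + z³), the product of all factors after the first has coefficients 1,16,111,441,1121,1944,2430,2338,1851,1216 for degrees 0…9.
[z⁹] = 1·1216 + 1·1851 + 1·2338 − 1·2430 = 2975.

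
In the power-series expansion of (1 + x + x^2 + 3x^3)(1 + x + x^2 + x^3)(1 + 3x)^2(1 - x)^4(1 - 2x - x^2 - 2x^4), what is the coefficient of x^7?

(1 + x + x^2 + 3x^3) has coefficients 1,1,1,3 for degrees 0…3.
(1 + x + x^2 + x^3) has coefficients 1,1,1,1,0,0,0,0 for degrees 0…7.
Multiplying by (1 + 3x)^2 gives running coefficients 1,7,16,16,15,9,0,0 for degrees 0…7.
Multiplying by (1 - x)^4 gives running coefficients 1,3,-6,-10,20,-12,6,10 for degrees 0…7.
Finally multiplying by (1 - 2x - x^2 - 2x^4), the product of all factors after the first has coefficients 1,1,-13,-1,44,-48,22,30 for degrees 0…7.
[x^7] = 1·30 + 1·22 + 1·(-48) + 3·44 = 136.

136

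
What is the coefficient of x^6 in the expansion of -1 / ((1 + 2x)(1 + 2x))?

-448

The denominator gives the recurrence a_n = −4a_(n−1) − 4a_(n−2) for n ≥ 2; the numerator fixes a_0 = -1, a_1 = 4.
Iterating: -1, 4, -12, 32, -80, 192, -448, so a_6 = -448.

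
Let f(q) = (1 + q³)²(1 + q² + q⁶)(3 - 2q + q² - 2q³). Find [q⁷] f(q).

-2

(1 + q³)² has coefficients 1,0,0,2,0,0,1 for degrees 0…6.
(1 + q² + q⁶) has coefficients 1,0,1,0,0,0,1,0 for degrees 0…7.
Finally multiplying by (3 - 2q + q² - 2q³), the product of all factors after the first has coefficients 3,-2,4,-4,1,-2,3,-2 for degrees 0…7.
[q⁷] = 1·(-2) + 2·1 + 1·(-2) = -2.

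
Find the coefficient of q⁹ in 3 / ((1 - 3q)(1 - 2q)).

174075

Partial fractions give a closed form: a_n = (9)·3^n + (-6)·2^n.
At n = 9: a_9 = 174075.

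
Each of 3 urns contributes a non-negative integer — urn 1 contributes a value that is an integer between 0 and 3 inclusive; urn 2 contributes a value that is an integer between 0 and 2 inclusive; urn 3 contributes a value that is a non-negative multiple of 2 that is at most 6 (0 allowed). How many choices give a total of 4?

6

The generating function for the choices is (1 + y + y^2 + y^3)·(1 + y + y^2)·(1 + y^2 + y^4 + y^6); the count is [y^4].
(1 + y + y^2 + y^3) has coefficients 1,1,1,1 for degrees 0…3.
(1 + y + y^2) has coefficients 1,1,1,0,0 for degrees 0…4.
Finally multiplying by (1 + y^2 + y^4 + y^6), the product of all factors after the first has coefficients 1,1,2,1,2 for degrees 0…4.
[y^4] = 1·2 + 1·1 + 1·2 + 1·1 = 6.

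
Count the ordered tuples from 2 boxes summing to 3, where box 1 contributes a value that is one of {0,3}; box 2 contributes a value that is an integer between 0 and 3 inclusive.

The generating function for the choices is (1 + y^3)·(1 + y + y^2 + y^3); the count is [y^3].
(1 + y^3) has coefficients 1,0,0,1 for degrees 0…3.
(1 + y + y^2 + y^3) has coefficients 1,1,1,1 for degrees 0…3.
[y^3] = 1·1 + 1·1 = 2.

2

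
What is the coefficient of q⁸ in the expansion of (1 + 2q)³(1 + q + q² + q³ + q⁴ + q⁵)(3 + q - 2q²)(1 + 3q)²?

643

(1 + 2q)³ has coefficients 1,6,12,8 for degrees 0…3.
(1 + q + q² + q³ + q⁴ + q⁵) has coefficients 1,1,1,1,1,1,0,0,0 for degrees 0…8.
Multiplying by (3 + q - 2q²) gives running coefficients 3,4,2,2,2,2,-1,-2,0 for degrees 0…8.
Finally multiplying by (1 + 3q)², the product of all factors after the first has coefficients 3,22,53,50,32,32,29,10,-21 for degrees 0…8.
[q⁸] = 1·(-21) + 6·10 + 12·29 + 8·32 = 643.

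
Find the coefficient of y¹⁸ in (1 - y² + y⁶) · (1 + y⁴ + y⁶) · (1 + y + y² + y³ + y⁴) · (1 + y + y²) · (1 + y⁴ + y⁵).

9

(1 - y² + y⁶) has coefficients 1,0,-1,0,0,0,1 for degrees 0…6.
(1 + y⁴ + y⁶) has coefficients 1,0,0,0,1,0,1,0,0,0,0,0,0,0,0,0,0,0,0 for degrees 0…18.
Multiplying by (1 + y + y² + y³ + y⁴) gives running coefficients 1,1,1,1,2,1,2,2,2,1,1,0,0,0,0,0,0,0,0 for degrees 0…18.
Multiplying by (1 + y + y²) gives running coefficients 1,2,3,3,4,4,5,5,6,5,4,2,1,0,0,0,0,0,0 for degrees 0…18.
Finally multiplying by (1 + y⁴ + y⁵), the product of all factors after the first has coefficients 1,2,3,3,5,7,10,11,13,13,13,12,12,11,9,6,3,1,0 for degrees 0…18.
[y¹⁸] = 1·0 − 1·3 + 1·12 = 9.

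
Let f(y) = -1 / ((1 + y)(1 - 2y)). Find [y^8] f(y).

Partial fractions give a closed form: a_n = (-1/3)·(-1)^n + (-2/3)·2^n.
At n = 8: a_8 = -171.

-171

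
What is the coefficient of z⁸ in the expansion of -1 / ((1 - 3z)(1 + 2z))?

The denominator gives the recurrence a_n = a_(n−1) + 6a_(n−2) for n ≥ 2; the numerator fixes a_0 = -1, a_1 = -1.
Iterating: -1, -1, -7, -13, -55, -133, -463, -1261, -4039, so a_8 = -4039.

-4039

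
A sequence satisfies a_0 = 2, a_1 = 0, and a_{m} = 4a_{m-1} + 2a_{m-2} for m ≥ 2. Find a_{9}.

The ordinary generating function has denominator 1 - 4y - 2y^2.
Iterating the recurrence: a_0,…,a_{9} = 2, 0, 4, 16, 72, 320, 1424, 6336, 28192, 125440.

125440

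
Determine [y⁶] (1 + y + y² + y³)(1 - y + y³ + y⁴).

2

(1 + y + y² + y³) has coefficients 1,1,1,1 for degrees 0…3.
(1 - y + y³ + y⁴) has coefficients 1,-1,0,1,1,0,0 for degrees 0…6.
[y⁶] = 1·0 + 1·0 + 1·1 + 1·1 = 2.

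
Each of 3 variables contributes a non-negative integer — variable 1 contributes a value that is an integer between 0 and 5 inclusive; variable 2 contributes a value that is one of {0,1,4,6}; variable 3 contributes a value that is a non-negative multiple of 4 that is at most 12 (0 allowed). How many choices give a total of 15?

5

The generating function for the choices is (1 + t + t² + t³ + t⁴ + t⁵)·(1 + t + t⁴ + t⁶)·(1 + t⁴ + t⁸ + t¹²); the count is [t¹⁵].
(1 + t + t² + t³ + t⁴ + t⁵) has coefficients 1,1,1,1,1,1 for degrees 0…5.
(1 + t + t⁴ + t⁶) has coefficients 1,1,0,0,1,0,1,0,0,0,0,0,0,0,0,0 for degrees 0…15.
Finally multiplying by (1 + t⁴ + t⁸ + t¹²), the product of all factors after the first has coefficients 1,1,0,0,2,1,1,0,2,1,1,0,2,1,1,0 for degrees 0…15.
[t¹⁵] = 1·0 + 1·1 + 1·1 + 1·2 + 1·0 + 1·1 = 5.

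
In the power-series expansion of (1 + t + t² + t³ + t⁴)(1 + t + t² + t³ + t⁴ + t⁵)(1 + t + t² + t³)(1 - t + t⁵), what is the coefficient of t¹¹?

(1 + t + t² + t³ + t⁴) has coefficients 1,1,1,1,1 for degrees 0…4.
(1 + t + t² + t³ + t⁴ + t⁵) has coefficients 1,1,1,1,1,1,0,0,0,0,0,0 for degrees 0…11.
Multiplying by (1 + t + t² + t³) gives running coefficients 1,2,3,4,4,4,3,2,1,0,0,0 for degrees 0…11.
Finally multiplying by (1 - t + t⁵), the product of all factors after the first has coefficients 1,1,1,1,0,1,1,2,3,3,4,3 for degrees 0…11.
[t¹¹] = 1·3 + 1·4 + 1·3 + 1·3 + 1·2 = 15.

15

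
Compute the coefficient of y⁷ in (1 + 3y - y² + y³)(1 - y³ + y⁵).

-1

(1 + 3y - y² + y³) has coefficients 1,3,-1,1 for degrees 0…3.
(1 - y³ + y⁵) has coefficients 1,0,0,-1,0,1,0,0 for degrees 0…7.
[y⁷] = 1·0 + 3·0 − 1·1 + 1·0 = -1.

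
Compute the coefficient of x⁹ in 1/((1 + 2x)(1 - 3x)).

Partial fractions give a closed form: a_n = (2/5)·(-2)^n + (3/5)·3^n.
At n = 9: a_9 = 11605.

11605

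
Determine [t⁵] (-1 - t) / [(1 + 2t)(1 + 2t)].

The denominator gives the recurrence a_n = −4a_(n−1) − 4a_(n−2) for n ≥ 3; the numerator fixes a_0 = -1, a_1 = 3, a_2 = -8.
Iterating: -1, 3, -8, 20, -48, 112, so a_5 = 112.

112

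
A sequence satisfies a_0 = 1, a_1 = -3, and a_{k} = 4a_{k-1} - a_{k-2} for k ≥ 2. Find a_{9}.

The ordinary generating function has denominator 1 - 4y + y^2.
Iterating the recurrence: a_0,…,a_{9} = 1, -3, -13, -49, -183, -683, -2549, -9513, -35503, -132499.

-132499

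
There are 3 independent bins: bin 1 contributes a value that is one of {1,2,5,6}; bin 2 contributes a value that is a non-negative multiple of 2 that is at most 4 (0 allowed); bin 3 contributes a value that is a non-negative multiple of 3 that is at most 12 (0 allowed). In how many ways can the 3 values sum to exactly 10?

4

The generating function for the choices is (q + q^2 + q^5 + q^6)·(1 + q^2 + q^4)·(1 + q^3 + q^6 + q^9 + q^12); the count is [q^10].
(q + q^2 + q^5 + q^6) has coefficients 0,1,1,0,0,1,1 for degrees 0…6.
(1 + q^2 + q^4) has coefficients 1,0,1,0,1,0,0,0,0,0,0 for degrees 0…10.
Finally multiplying by (1 + q^3 + q^6 + q^9 + q^12), the product of all factors after the first has coefficients 1,0,1,1,1,1,1,1,1,1,1 for degrees 0…10.
[q^10] = 1·1 + 1·1 + 1·1 + 1·1 = 4.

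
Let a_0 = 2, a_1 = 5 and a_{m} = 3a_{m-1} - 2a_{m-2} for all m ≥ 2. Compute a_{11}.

6143

The ordinary generating function has denominator 1 - 3y + 2y^2.
Iterating the recurrence: a_0,…,a_{11} = 2, 5, 11, 23, 47, 95, 191, 383, 767, 1535, 3071, 6143.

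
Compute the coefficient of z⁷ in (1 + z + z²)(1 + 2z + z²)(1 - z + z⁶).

3

(1 + z + z²) has coefficients 1,1,1 for degrees 0…2.
(1 + 2z + z²) has coefficients 1,2,1,0,0,0,0,0 for degrees 0…7.
Finally multiplying by (1 - z + z⁶), the product of all factors after the first has coefficients 1,1,-1,-1,0,0,1,2 for degrees 0…7.
[z⁷] = 1·2 + 1·1 + 1·0 = 3.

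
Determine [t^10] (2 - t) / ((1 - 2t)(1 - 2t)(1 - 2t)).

107008

The denominator gives the recurrence a_n = 6a_(n−1) − 12a_(n−2) + 8a_(n−3) for n ≥ 3; the numerator fixes a_0 = 2, a_1 = 11, a_2 = 42.
Iterating: 2, 11, 42, 136, 400, 1104, 2912, 7424, 18432, 44800, 107008, so a_10 = 107008.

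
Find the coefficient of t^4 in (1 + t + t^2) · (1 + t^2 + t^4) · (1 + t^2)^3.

(1 + t + t^2) has coefficients 1,1,1 for degrees 0…2.
(1 + t^2 + t^4) has coefficients 1,0,1,0,1 for degrees 0…4.
Finally multiplying by (1 + t^2)^3, the product of all factors after the first has coefficients 1,0,4,0,7 for degrees 0…4.
[t^4] = 1·7 + 1·0 + 1·4 = 11.

11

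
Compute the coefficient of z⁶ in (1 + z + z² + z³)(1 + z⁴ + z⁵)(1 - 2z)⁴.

(1 + z + z² + z³) has coefficients 1,1,1,1 for degrees 0…3.
(1 + z⁴ + z⁵) has coefficients 1,0,0,0,1,1,0 for degrees 0…6.
Finally multiplying by (1 - 2z)⁴, the product of all factors after the first has coefficients 1,-8,24,-32,17,-7,16 for degrees 0…6.
[z⁶] = 1·16 + 1·(-7) + 1·17 + 1·(-32) = -6.

-6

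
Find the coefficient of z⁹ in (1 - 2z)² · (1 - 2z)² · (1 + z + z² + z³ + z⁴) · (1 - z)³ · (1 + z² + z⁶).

-233

(1 - 2z)² has coefficients 1,-4,4 for degrees 0…2.
(1 - 2z)² has coefficients 1,-4,4,0,0,0,0,0,0,0 for degrees 0…9.
Multiplying by (1 + z + z² + z³ + z⁴) gives running coefficients 1,-3,1,1,1,0,4,0,0,0 for degrees 0…9.
Multiplying by (1 - z)³ gives running coefficients 1,-6,13,-12,4,-1,6,-13,12,-4 for degrees 0…9.
Finally multiplying by (1 + z² + z⁶), the product of all factors after the first has coefficients 1,-6,14,-18,17,-13,11,-20,31,-29 for degrees 0…9.
[z⁹] = 1·(-29) − 4·31 + 4·(-20) = -233.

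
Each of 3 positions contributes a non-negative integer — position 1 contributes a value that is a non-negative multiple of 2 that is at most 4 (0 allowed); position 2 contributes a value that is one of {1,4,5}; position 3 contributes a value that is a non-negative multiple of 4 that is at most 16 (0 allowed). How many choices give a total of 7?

2

The generating function for the choices is (1 + q^2 + q^4)·(q + q^4 + q^5)·(1 + q^4 + q^8 + q^12 + q^16); the count is [q^7].
(1 + q^2 + q^4) has coefficients 1,0,1,0,1 for degrees 0…4.
(q + q^4 + q^5) has coefficients 0,1,0,0,1,1,0,0 for degrees 0…7.
Finally multiplying by (1 + q^4 + q^8 + q^12 + q^16), the product of all factors after the first has coefficients 0,1,0,0,1,2,0,0 for degrees 0…7.
[q^7] = 1·0 + 1·2 + 1·0 = 2.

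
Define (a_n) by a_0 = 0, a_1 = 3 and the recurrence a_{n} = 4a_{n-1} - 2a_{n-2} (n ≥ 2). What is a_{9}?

The ordinary generating function has denominator 1 - 4t + 2t^2.
Iterating the recurrence: a_0,…,a_{9} = 0, 3, 12, 42, 144, 492, 1680, 5736, 19584, 66864.

66864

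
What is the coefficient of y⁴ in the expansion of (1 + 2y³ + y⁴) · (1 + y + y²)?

(1 + 2y³ + y⁴) has coefficients 1,0,0,2,1 for degrees 0…4.
(1 + y + y²) has coefficients 1,1,1,0,0 for degrees 0…4.
[y⁴] = 1·0 + 2·1 + 1·1 = 3.

3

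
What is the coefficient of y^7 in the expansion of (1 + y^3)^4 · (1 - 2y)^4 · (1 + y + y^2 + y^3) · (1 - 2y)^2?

(1 + y^3)^4 has coefficients 1,0,0,4,0,0,6,0 for degrees 0…7.
(1 - 2y)^4 has coefficients 1,-8,24,-32,16,0,0,0 for degrees 0…7.
Multiplying by (1 + y + y^2 + y^3) gives running coefficients 1,-7,17,-15,0,8,-16,16 for degrees 0…7.
Finally multiplying by (1 - 2y)^2, the product of all factors after the first has coefficients 1,-11,49,-111,128,-52,-48,112 for degrees 0…7.
[y^7] = 1·112 + 4·128 + 6·(-11) = 558.

558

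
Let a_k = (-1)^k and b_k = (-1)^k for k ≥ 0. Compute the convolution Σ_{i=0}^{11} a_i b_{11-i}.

-12

This is [x^11] in the product of the two ordinary generating functions.
Σ = 1·(-1) − 1·1 + 1·(-1) − 1·1 + 1·(-1) − 1·1 + 1·(-1) − 1·1 + 1·(-1) − 1·1 + 1·(-1) − 1·1 = -12.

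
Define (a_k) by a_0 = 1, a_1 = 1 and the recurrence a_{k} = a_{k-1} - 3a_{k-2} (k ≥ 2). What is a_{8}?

The ordinary generating function has denominator 1 - q + 3q^2.
Iterating the recurrence: a_0,…,a_{8} = 1, 1, -2, -5, 1, 16, 13, -35, -74.

-74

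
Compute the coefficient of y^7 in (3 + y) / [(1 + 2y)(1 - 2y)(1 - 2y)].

1792

The denominator gives the recurrence a_n = 2a_(n−1) + 4a_(n−2) − 8a_(n−3) for n ≥ 3; the numerator fixes a_0 = 3, a_1 = 7, a_2 = 26.
Iterating: 3, 7, 26, 56, 160, 336, 864, 1792, so a_7 = 1792.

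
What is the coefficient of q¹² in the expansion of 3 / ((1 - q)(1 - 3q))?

2391483

The denominator gives the recurrence a_n = 4a_(n−1) − 3a_(n−2) for n ≥ 2; the numerator fixes a_0 = 3, a_1 = 12.
Iterating: 3, 12, 39, 120, 363, 1092, 3279, 9840, 29523, 88572, 265719, 797160, 2391483, so a_12 = 2391483.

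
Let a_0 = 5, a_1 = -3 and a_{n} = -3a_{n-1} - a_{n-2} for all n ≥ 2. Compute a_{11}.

-19308

The ordinary generating function has denominator 1 + 3x + x^2.
Iterating the recurrence: a_0,…,a_{11} = 5, -3, 4, -9, 23, -60, 157, -411, 1076, -2817, 7375, -19308.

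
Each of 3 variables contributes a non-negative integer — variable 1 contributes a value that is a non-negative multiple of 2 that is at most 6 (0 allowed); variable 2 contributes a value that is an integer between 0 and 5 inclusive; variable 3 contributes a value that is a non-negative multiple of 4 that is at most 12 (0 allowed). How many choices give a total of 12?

The generating function for the choices is (1 + t² + t⁴ + t⁶)·(1 + t + t² + t³ + t⁴ + t⁵)·(1 + t⁴ + t⁸ + t¹²); the count is [t¹²].
(1 + t² + t⁴ + t⁶) has coefficients 1,0,1,0,1,0,1 for degrees 0…6.
(1 + t + t² + t³ + t⁴ + t⁵) has coefficients 1,1,1,1,1,1,0,0,0,0,0,0,0 for degrees 0…12.
Finally multiplying by (1 + t⁴ + t⁸ + t¹²), the product of all factors after the first has coefficients 1,1,1,1,2,2,1,1,2,2,1,1,2 for degrees 0…12.
[t¹²] = 1·2 + 1·1 + 1·2 + 1·1 = 6.

6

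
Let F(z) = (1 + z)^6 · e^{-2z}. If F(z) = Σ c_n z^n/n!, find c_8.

The EGF product rule gives c_8 = Σ_{k_1+k_2=8} C(8; k_1,k_2) · ∏ g_i(k_i), where (1+z)^6 gives the falling factorial (6)_k; e^{-2z} gives (-2)^k.
g_1(k) for k = 0…8: 1, 6, 30, 120, 360, 720, 720, 0, 0.
g_2(k) for k = 0…8: 1, -2, 4, -8, 16, -32, 64, -128, 256.
c_8 = Σ_k C(8,k)·g_1(k)·g_2(8−k) = 1·1·256 + 8·6·(-128) + 28·30·64 + 56·120·(-32) + 70·360·16 + 56·720·(-8) + 28·720·4 = 256 − 6144 + 53760 − 215040 + 403200 − 322560 + 80640 = -5888.

-5888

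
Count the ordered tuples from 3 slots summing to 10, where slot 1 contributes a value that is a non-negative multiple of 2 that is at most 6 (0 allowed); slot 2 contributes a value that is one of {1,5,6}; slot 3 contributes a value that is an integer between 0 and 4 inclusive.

The generating function for the choices is (1 + z^2 + z^4 + z^6)·(z + z^5 + z^6)·(1 + z + z^2 + z^3 + z^4); the count is [z^10].
(1 + z^2 + z^4 + z^6) has coefficients 1,0,1,0,1,0,1 for degrees 0…6.
(z + z^5 + z^6) has coefficients 0,1,0,0,0,1,1,0,0,0,0 for degrees 0…10.
Finally multiplying by (1 + z + z^2 + z^3 + z^4), the product of all factors after the first has coefficients 0,1,1,1,1,2,2,2,2,2,1 for degrees 0…10.
[z^10] = 1·1 + 1·2 + 1·2 + 1·1 = 6.

6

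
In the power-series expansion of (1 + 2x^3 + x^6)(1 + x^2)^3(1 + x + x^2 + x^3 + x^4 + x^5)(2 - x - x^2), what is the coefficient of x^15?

-7

(1 + 2x^3 + x^6) has coefficients 1,0,0,2,0,0,1 for degrees 0…6.
(1 + x^2)^3 has coefficients 1,0,3,0,3,0,1,0,0,0,0,0,0,0,0,0 for degrees 0…15.
Multiplying by (1 + x + x^2 + x^3 + x^4 + x^5) gives running coefficients 1,1,4,4,7,7,7,7,4,4,1,1,0,0,0,0 for degrees 0…15.
Finally multiplying by (2 - x - x^2), the product of all factors after the first has coefficients 2,1,6,3,6,3,0,0,-6,-3,-6,-3,-2,-1,0,0 for degrees 0…15.
[x^15] = 1·0 + 2·(-2) + 1·(-3) = -7.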